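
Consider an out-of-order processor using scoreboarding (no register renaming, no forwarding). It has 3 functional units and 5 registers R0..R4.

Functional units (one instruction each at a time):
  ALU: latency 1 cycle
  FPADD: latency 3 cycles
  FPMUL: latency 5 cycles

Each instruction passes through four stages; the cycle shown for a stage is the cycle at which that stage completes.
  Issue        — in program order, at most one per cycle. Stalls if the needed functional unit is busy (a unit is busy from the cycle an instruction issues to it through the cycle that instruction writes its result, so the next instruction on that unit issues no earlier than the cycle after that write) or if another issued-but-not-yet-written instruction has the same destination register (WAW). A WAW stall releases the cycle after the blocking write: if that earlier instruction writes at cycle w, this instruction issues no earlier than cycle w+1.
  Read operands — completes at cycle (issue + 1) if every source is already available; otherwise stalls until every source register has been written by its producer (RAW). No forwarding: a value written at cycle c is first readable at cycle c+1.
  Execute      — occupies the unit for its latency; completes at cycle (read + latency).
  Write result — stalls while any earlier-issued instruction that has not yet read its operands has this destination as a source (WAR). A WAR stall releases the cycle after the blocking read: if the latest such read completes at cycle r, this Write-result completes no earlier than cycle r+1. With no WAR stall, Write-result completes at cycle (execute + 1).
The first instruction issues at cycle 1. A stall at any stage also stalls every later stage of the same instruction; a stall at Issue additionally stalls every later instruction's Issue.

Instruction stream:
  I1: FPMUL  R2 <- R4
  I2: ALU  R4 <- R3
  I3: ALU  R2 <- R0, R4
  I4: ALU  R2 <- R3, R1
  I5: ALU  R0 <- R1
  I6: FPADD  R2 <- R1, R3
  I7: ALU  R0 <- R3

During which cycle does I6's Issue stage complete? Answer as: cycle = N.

cycle = 18

c1: I1→FPMUL
c2: I1 RO · I2→ALU
c3: I2 RO
c4: I2 EX
c5: I2 WR R4
c7: I1 EX
c8: I1 WR R2
c9: I3→ALU
c10: I3 RO
c11: I3 EX
c12: I3 WR R2
c13: I4→ALU
c14: I4 RO
c15: I4 EX
c16: I4 WR R2
c17: I5→ALU
c18: I5 RO · I6→FPADD
c19: I5 EX · I6 RO
c20: I5 WR R0
c21: I7→ALU
c22: I6 EX · I7 RO
c23: I6 WR R2 · I7 EX
c24: I7 WR R0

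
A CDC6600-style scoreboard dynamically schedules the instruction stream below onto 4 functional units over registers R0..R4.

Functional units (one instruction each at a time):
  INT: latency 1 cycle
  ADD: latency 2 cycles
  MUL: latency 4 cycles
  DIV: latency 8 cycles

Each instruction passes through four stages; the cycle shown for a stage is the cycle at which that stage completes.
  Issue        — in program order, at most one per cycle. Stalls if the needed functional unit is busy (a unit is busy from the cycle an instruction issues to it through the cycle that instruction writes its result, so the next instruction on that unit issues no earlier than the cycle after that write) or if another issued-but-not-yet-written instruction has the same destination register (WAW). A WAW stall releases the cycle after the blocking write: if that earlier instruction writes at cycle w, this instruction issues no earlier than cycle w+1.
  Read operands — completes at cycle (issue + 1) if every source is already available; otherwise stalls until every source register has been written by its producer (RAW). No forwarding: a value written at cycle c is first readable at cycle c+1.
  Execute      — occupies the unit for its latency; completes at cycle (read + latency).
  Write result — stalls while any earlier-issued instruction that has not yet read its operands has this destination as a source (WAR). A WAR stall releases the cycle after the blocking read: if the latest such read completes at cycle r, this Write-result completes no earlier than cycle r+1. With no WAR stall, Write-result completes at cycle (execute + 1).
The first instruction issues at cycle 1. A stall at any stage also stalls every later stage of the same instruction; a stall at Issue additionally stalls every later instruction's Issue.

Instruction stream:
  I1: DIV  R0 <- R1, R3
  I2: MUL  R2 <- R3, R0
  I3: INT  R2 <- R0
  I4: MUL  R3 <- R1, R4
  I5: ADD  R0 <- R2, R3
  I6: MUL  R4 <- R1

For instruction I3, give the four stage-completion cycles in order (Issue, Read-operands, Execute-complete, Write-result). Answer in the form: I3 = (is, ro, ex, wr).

  I1 | 1 | 2 | 10 | 11
  I2 | 2 | 12 | 16 | 17   RAW R0: wait I1 write@11
  I3 | 18 | 19 | 20 | 21   WAW R2: wait I2 write@17
  I4 | 19 | 20 | 24 | 25
  I5 | 20 | 26 | 28 | 29   RAW R3: wait I4 write@25
  I6 | 26 | 27 | 31 | 32   struct: MUL busy until I4 writes@25

I3 = (18, 19, 20, 21)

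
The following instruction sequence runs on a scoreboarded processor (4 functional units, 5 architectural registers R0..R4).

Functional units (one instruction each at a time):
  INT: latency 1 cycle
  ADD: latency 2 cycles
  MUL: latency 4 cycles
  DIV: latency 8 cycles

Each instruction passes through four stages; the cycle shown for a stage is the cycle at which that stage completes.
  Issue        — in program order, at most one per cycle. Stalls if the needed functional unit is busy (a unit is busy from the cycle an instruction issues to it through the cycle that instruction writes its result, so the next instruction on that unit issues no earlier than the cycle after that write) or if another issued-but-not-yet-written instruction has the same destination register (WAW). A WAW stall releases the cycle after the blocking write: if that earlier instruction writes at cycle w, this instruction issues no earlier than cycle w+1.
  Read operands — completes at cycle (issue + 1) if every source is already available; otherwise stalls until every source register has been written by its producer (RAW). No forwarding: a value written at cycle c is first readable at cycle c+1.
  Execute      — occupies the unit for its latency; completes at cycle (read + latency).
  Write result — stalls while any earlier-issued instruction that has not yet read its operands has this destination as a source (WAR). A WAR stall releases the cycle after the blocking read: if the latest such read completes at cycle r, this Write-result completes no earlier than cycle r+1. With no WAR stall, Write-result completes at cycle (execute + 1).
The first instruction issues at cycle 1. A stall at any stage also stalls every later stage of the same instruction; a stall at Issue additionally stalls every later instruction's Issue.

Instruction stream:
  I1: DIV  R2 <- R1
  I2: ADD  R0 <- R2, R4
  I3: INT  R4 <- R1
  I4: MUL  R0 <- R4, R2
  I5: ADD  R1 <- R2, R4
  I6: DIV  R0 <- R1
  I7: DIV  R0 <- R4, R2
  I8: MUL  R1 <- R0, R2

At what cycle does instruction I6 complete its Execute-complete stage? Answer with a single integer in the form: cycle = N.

cycle = 32

[1] I1→DIV
[2] I1 RO, I2→ADD
[3] I3→INT
[4] I3 RO
[5] I3 EX
[10] I1 EX
[11] I1 WR R2
[12] I2 RO
[13] I3 WR R4
[14] I2 EX
[15] I2 WR R0
[16] I4→MUL
[17] I4 RO, I5→ADD
[18] I5 RO
[20] I5 EX
[21] I4 EX, I5 WR R1
[22] I4 WR R0
[23] I6→DIV
[24] I6 RO
[32] I6 EX
[33] I6 WR R0
[34] I7→DIV
[35] I7 RO, I8→MUL
[43] I7 EX
[44] I7 WR R0
[45] I8 RO
[49] I8 EX
[50] I8 WR R1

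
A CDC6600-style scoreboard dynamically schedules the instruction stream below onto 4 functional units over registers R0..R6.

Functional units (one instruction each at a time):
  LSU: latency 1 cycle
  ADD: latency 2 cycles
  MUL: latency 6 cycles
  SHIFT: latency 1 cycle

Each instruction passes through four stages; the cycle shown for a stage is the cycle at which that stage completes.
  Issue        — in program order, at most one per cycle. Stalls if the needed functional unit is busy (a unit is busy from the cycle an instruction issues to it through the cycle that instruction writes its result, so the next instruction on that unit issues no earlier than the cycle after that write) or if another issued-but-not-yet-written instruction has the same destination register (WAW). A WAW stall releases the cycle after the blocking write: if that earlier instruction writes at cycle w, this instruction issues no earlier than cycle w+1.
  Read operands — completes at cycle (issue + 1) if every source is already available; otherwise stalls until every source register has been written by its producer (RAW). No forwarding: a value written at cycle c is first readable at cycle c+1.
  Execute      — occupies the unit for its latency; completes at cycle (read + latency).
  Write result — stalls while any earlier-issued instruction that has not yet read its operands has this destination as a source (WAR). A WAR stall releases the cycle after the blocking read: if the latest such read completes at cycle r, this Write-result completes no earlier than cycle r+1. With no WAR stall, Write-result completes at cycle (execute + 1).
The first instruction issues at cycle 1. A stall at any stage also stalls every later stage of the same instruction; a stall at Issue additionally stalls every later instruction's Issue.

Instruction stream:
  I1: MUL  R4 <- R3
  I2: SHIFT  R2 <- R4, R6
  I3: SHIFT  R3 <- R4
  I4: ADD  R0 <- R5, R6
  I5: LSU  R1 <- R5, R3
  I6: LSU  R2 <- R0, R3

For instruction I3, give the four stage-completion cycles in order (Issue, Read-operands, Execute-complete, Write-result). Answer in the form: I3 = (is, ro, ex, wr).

I3 = (13, 14, 15, 16)

[1] I1 issues→MUL
[2] I1 reads, I2 issues→SHIFT
[8] I1 exec-done
[9] I1 writes R4
[10] I2 reads
[11] I2 exec-done
[12] I2 writes R2
[13] I3 issues→SHIFT
[14] I3 reads, I4 issues→ADD
[15] I3 exec-done, I4 reads, I5 issues→LSU
[16] I3 writes R3
[17] I4 exec-done, I5 reads
[18] I4 writes R0, I5 exec-done
[19] I5 writes R1
[20] I6 issues→LSU
[21] I6 reads
[22] I6 exec-done
[23] I6 writes R2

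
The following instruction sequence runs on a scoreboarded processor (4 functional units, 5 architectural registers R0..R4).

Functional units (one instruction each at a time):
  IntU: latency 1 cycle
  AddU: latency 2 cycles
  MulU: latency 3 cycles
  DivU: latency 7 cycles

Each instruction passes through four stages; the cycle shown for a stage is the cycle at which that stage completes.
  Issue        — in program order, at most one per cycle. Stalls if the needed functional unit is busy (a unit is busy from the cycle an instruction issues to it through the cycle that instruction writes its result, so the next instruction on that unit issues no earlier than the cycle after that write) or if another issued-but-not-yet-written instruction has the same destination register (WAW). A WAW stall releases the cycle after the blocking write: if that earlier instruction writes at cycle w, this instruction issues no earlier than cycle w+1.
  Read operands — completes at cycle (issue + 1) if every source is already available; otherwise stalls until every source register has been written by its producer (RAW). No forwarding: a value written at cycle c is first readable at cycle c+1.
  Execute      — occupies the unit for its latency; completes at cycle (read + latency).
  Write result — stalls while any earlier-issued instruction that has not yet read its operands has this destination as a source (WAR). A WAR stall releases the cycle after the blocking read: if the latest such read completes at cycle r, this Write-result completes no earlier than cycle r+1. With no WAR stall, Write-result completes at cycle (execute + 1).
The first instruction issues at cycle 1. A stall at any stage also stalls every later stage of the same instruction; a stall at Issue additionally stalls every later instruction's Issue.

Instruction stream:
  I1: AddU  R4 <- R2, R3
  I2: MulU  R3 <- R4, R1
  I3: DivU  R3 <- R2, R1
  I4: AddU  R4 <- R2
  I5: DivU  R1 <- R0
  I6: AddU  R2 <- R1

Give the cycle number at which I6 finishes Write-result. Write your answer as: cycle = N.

c1: I1 dispatched to AddU
c2: I1 operands ready; I2 dispatched to MulU
c4: I1 complete
c5: R4←I1
c6: I2 operands ready
c9: I2 complete
c10: R3←I2
c11: I3 dispatched to DivU
c12: I3 operands ready; I4 dispatched to AddU
c13: I4 operands ready
c15: I4 complete
c16: R4←I4
c19: I3 complete
c20: R3←I3
c21: I5 dispatched to DivU
c22: I5 operands ready; I6 dispatched to AddU
c29: I5 complete
c30: R1←I5
c31: I6 operands ready
c33: I6 complete
c34: R2←I6

cycle = 34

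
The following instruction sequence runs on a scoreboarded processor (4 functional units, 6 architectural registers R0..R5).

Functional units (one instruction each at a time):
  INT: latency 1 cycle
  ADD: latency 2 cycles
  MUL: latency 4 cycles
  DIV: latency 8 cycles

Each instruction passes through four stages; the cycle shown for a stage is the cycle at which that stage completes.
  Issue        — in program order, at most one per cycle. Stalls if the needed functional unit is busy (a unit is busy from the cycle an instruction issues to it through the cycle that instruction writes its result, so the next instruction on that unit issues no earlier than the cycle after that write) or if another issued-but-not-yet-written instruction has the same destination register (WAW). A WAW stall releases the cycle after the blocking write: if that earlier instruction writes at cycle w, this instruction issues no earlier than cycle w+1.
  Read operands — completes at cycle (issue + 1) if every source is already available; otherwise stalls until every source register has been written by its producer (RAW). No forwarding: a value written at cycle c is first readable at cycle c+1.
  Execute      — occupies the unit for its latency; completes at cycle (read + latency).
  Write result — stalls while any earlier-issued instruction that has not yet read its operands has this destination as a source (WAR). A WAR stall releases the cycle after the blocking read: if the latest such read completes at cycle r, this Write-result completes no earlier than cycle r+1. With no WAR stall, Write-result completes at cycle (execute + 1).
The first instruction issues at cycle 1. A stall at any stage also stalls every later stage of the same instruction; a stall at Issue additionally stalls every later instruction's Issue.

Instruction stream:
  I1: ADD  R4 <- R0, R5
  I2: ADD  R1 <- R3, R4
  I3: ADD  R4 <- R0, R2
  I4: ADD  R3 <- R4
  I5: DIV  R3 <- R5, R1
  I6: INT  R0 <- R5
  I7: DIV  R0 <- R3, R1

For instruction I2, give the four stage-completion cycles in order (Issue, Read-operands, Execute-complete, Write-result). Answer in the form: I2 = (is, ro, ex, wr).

I1  is:1  ro:2  ex:4  wr:5
I2  is:6  ro:7  ex:9  wr:10  — struct: ADD busy until I1 writes@5
I3  is:11  ro:12  ex:14  wr:15  — struct: ADD busy until I2 writes@10
I4  is:16  ro:17  ex:19  wr:20  — struct: ADD busy until I3 writes@15
I5  is:21  ro:22  ex:30  wr:31  — WAW R3: wait I4 write@20
I6  is:22  ro:23  ex:24  wr:25
I7  is:32  ro:33  ex:41  wr:42  — struct: DIV busy until I5 writes@31

I2 = (6, 7, 9, 10)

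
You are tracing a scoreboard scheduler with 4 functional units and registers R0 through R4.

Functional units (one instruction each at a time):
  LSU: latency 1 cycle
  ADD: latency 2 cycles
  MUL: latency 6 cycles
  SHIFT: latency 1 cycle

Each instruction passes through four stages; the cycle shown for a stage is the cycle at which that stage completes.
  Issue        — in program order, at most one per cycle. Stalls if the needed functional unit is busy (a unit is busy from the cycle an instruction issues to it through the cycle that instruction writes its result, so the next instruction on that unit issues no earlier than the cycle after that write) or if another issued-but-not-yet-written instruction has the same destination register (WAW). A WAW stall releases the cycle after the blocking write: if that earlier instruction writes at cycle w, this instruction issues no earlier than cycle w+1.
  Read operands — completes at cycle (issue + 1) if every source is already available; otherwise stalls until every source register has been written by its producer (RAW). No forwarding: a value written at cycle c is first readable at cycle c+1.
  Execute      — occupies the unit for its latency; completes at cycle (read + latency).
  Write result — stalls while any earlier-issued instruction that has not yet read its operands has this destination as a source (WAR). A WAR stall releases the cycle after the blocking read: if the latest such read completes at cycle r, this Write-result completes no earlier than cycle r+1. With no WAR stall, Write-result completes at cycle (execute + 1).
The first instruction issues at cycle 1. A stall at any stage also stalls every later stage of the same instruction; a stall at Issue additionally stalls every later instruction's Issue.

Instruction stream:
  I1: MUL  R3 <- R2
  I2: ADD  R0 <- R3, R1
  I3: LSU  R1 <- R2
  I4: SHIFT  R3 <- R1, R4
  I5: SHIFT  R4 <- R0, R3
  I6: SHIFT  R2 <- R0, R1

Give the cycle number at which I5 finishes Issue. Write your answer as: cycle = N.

  I1 | 1 | 2 | 8 | 9
  I2 | 2 | 10 | 12 | 13   RAW R3: wait I1 write@9
  I3 | 3 | 4 | 5 | 11   WAR R1: wait I2 read@10
  I4 | 10 | 12 | 13 | 14   WAW R3: wait I1 write@9 · RAW R1: wait I3 write@11
  I5 | 15 | 16 | 17 | 18   struct: SHIFT busy until I4 writes@14
  I6 | 19 | 20 | 21 | 22   struct: SHIFT busy until I5 writes@18

cycle = 15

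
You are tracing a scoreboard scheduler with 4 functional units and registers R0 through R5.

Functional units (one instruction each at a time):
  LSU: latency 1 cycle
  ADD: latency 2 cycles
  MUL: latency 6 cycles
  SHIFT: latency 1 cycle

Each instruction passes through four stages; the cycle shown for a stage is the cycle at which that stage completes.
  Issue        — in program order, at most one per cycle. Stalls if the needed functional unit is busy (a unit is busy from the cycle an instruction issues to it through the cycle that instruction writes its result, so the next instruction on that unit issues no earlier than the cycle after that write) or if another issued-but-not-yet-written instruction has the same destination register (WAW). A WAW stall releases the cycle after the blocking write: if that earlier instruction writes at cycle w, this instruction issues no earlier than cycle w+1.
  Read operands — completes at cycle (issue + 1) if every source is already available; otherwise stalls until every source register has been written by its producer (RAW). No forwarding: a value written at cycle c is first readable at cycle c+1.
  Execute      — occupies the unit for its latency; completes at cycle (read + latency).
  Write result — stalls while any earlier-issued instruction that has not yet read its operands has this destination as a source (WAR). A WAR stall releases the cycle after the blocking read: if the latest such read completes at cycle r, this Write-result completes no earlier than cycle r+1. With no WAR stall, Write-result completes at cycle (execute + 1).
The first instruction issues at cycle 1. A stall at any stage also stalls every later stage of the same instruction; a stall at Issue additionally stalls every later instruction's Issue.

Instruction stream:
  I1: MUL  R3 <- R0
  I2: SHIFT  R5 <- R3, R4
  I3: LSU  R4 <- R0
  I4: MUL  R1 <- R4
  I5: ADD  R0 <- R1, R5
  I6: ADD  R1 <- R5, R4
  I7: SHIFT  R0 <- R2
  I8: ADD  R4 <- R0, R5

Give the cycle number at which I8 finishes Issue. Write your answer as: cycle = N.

t=1  I1→MUL
t=2  I1 RO; I2→SHIFT
t=3  I3→LSU
t=4  I3 RO
t=5  I3 EX
t=8  I1 EX
t=9  I1 WR R3
t=10  I2 RO; I4→MUL
t=11  I2 EX; I3 WR R4; I5→ADD
t=12  I2 WR R5; I4 RO
t=18  I4 EX
t=19  I4 WR R1
t=20  I5 RO
t=22  I5 EX
t=23  I5 WR R0
t=24  I6→ADD
t=25  I6 RO; I7→SHIFT
t=26  I7 RO
t=27  I6 EX; I7 EX
t=28  I6 WR R1; I7 WR R0
t=29  I8→ADD
t=30  I8 RO
t=32  I8 EX
t=33  I8 WR R4

cycle = 29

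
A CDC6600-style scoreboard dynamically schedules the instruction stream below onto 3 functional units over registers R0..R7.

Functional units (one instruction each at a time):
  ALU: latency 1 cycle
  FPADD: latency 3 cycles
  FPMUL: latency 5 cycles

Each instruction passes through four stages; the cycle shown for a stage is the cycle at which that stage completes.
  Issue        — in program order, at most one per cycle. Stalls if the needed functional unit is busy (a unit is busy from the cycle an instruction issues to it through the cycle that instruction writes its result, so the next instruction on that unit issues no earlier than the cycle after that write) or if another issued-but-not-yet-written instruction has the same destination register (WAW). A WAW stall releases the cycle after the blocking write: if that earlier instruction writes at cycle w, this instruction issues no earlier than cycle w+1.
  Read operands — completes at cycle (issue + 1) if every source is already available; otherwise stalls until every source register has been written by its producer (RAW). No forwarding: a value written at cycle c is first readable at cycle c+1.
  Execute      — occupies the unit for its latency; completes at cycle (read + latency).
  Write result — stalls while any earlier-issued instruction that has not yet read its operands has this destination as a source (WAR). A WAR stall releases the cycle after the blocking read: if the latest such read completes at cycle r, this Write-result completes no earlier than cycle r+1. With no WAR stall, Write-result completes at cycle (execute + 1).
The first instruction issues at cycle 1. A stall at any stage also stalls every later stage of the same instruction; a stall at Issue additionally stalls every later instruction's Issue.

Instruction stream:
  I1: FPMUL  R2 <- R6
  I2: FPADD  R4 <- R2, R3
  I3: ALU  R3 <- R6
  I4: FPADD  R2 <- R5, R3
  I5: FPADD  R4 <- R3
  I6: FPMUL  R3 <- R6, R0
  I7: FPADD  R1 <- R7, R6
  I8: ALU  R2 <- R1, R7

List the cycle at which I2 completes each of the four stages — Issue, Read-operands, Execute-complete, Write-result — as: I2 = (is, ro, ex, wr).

I2 = (2, 9, 12, 13)

[I1] 1/2/7/8
[I2] 2/9/12/13  (RAW R2: wait I1 write@8)
[I3] 3/4/5/10  (WAR R3: wait I2 read@9)
[I4] 14/15/18/19  (struct: FPADD busy until I2 writes@13)
[I5] 20/21/24/25  (struct: FPADD busy until I4 writes@19)
[I6] 21/22/27/28
[I7] 26/27/30/31  (struct: FPADD busy until I5 writes@25)
[I8] 27/32/33/34  (RAW R1: wait I7 write@31)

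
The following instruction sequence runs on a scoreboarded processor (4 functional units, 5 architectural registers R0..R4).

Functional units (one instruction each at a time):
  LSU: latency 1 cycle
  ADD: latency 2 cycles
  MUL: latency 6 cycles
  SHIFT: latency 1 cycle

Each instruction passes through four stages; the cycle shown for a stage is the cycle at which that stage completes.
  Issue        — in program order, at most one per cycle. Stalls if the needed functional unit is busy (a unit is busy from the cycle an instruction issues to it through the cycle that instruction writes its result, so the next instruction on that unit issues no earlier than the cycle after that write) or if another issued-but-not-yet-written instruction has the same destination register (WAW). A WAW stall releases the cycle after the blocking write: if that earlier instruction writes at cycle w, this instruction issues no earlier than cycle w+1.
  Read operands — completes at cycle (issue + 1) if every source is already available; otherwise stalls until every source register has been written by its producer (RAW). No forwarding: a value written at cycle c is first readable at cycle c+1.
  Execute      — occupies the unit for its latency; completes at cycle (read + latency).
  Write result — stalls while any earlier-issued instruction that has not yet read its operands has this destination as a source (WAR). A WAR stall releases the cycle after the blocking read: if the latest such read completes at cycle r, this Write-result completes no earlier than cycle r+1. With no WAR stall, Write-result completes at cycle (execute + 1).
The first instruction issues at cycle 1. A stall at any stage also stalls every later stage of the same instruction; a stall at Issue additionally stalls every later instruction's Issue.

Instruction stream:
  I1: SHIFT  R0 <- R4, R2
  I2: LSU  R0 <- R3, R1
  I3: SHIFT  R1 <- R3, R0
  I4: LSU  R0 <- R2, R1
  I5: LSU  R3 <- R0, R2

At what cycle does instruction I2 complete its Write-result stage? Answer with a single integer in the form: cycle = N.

cycle = 8

I1 -> (1, 2, 3, 4)
I2 -> (5, 6, 7, 8)  // WAW R0: wait I1 write@4
I3 -> (6, 9, 10, 11)  // RAW R0: wait I2 write@8
I4 -> (9, 12, 13, 14)  // struct: LSU busy until I2 writes@8, RAW R1: wait I3 write@11
I5 -> (15, 16, 17, 18)  // struct: LSU busy until I4 writes@14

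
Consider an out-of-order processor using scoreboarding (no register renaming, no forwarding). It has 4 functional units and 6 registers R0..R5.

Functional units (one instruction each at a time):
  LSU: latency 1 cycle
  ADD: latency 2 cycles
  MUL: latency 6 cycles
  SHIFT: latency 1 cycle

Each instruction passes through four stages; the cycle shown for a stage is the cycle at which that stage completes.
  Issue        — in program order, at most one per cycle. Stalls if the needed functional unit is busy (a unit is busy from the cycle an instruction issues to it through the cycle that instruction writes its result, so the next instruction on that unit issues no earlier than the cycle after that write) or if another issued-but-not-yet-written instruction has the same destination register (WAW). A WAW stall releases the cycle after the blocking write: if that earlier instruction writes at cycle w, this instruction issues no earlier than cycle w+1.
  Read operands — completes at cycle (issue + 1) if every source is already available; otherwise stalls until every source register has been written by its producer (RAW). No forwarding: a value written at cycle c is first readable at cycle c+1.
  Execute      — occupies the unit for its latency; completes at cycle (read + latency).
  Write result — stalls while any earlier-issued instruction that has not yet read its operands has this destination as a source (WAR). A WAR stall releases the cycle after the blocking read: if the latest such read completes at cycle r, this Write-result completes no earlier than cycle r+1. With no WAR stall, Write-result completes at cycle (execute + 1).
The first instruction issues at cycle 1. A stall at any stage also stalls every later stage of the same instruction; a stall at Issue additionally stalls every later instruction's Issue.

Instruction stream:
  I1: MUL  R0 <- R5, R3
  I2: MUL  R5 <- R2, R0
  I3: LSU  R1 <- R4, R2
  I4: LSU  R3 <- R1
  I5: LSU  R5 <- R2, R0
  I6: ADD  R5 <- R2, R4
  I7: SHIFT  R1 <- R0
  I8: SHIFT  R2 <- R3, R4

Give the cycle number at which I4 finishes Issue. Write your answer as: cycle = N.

cycle = 15

[1] I1 issues→MUL
[2] I1 reads
[8] I1 exec-done
[9] I1 writes R0
[10] I2 issues→MUL
[11] I2 reads; I3 issues→LSU
[12] I3 reads
[13] I3 exec-done
[14] I3 writes R1
[15] I4 issues→LSU
[16] I4 reads
[17] I2 exec-done; I4 exec-done
[18] I2 writes R5; I4 writes R3
[19] I5 issues→LSU
[20] I5 reads
[21] I5 exec-done
[22] I5 writes R5
[23] I6 issues→ADD
[24] I6 reads; I7 issues→SHIFT
[25] I7 reads
[26] I6 exec-done; I7 exec-done
[27] I6 writes R5; I7 writes R1
[28] I8 issues→SHIFT
[29] I8 reads
[30] I8 exec-done
[31] I8 writes R2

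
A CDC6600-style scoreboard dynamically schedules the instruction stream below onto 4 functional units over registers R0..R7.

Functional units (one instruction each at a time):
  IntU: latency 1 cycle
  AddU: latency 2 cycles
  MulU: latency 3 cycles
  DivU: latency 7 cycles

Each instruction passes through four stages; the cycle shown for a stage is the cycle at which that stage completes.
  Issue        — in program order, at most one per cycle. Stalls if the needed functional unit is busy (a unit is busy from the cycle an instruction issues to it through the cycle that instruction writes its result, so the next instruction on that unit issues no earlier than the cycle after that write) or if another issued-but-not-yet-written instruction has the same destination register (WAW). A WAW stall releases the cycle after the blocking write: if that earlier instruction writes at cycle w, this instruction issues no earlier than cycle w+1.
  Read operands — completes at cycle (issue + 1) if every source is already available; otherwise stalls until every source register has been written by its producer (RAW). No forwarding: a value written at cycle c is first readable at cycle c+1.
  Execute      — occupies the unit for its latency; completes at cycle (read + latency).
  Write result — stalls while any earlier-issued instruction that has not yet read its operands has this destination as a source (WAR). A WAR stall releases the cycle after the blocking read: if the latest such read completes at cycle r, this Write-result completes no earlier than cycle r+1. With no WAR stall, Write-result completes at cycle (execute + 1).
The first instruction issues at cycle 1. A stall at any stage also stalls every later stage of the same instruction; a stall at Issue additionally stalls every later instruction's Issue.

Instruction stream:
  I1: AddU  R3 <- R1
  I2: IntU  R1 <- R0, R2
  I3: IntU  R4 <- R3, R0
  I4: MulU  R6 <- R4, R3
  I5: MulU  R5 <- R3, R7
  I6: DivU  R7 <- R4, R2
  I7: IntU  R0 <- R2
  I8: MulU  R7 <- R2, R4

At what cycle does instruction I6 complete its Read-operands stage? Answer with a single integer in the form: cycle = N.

cycle = 17

I1 -> (1, 2, 4, 5)
I2 -> (2, 3, 4, 5)
I3 -> (6, 7, 8, 9)  // struct: IntU busy until I2 writes@5
I4 -> (7, 10, 13, 14)  // RAW R4: wait I3 write@9
I5 -> (15, 16, 19, 20)  // struct: MulU busy until I4 writes@14
I6 -> (16, 17, 24, 25)
I7 -> (17, 18, 19, 20)
I8 -> (26, 27, 30, 31)  // WAW R7: wait I6 write@25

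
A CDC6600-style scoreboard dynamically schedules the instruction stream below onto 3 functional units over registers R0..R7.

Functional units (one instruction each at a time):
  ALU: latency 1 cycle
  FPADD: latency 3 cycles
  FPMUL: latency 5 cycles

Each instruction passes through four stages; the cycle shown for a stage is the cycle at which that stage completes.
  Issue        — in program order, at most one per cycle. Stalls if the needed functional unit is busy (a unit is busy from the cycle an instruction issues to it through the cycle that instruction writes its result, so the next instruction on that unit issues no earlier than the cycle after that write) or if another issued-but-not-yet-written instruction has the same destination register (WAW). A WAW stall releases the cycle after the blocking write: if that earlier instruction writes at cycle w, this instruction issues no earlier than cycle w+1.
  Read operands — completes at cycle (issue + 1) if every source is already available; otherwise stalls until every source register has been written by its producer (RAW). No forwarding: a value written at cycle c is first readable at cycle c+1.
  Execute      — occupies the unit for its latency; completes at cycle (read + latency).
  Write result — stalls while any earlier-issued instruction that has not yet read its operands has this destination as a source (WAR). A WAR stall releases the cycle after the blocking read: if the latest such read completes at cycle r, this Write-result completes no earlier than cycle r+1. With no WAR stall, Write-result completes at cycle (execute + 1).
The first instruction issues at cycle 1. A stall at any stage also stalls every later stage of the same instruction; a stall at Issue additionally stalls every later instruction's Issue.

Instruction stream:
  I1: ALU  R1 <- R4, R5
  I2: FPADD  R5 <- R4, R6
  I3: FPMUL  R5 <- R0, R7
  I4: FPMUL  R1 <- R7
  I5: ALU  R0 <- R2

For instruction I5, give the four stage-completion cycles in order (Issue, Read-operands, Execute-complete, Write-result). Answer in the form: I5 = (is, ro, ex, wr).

I5 = (17, 18, 19, 20)

cycle 1: I1→ALU
cycle 2: I1 RO | I2→FPADD
cycle 3: I1 EX | I2 RO
cycle 4: I1 WR R1
cycle 6: I2 EX
cycle 7: I2 WR R5
cycle 8: I3→FPMUL
cycle 9: I3 RO
cycle 14: I3 EX
cycle 15: I3 WR R5
cycle 16: I4→FPMUL
cycle 17: I4 RO | I5→ALU
cycle 18: I5 RO
cycle 19: I5 EX
cycle 20: I5 WR R0
cycle 22: I4 EX
cycle 23: I4 WR R1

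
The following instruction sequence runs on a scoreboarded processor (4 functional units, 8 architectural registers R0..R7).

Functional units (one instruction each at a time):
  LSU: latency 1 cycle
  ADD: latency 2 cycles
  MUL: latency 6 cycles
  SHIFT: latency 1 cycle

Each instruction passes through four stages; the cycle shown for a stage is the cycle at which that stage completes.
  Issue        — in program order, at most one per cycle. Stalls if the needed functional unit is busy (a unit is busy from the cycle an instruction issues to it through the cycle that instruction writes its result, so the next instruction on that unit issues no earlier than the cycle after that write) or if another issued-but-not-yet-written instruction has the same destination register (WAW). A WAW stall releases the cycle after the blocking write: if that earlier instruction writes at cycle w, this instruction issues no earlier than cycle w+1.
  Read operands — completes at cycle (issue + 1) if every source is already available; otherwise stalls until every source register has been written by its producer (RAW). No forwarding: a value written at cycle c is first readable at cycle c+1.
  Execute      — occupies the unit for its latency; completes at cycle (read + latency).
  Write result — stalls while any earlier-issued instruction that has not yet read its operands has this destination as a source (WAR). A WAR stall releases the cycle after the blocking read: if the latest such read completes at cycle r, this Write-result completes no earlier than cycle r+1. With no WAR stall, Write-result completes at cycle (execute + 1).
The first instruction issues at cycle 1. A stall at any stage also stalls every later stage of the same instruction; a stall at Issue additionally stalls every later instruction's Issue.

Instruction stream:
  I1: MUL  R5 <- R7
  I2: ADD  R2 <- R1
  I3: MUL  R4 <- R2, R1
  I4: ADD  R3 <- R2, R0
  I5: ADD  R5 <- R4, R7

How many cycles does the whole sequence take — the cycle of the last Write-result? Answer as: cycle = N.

1) issue 1, read 2, done 8, write 9
2) issue 2, read 3, done 5, write 6
3) issue 10, read 11, done 17, write 18  <struct: MUL busy until I1 writes@9>
4) issue 11, read 12, done 14, write 15
5) issue 16, read 19, done 21, write 22  <struct: ADD busy until I4 writes@15 / RAW R4: wait I3 write@18>

cycle = 22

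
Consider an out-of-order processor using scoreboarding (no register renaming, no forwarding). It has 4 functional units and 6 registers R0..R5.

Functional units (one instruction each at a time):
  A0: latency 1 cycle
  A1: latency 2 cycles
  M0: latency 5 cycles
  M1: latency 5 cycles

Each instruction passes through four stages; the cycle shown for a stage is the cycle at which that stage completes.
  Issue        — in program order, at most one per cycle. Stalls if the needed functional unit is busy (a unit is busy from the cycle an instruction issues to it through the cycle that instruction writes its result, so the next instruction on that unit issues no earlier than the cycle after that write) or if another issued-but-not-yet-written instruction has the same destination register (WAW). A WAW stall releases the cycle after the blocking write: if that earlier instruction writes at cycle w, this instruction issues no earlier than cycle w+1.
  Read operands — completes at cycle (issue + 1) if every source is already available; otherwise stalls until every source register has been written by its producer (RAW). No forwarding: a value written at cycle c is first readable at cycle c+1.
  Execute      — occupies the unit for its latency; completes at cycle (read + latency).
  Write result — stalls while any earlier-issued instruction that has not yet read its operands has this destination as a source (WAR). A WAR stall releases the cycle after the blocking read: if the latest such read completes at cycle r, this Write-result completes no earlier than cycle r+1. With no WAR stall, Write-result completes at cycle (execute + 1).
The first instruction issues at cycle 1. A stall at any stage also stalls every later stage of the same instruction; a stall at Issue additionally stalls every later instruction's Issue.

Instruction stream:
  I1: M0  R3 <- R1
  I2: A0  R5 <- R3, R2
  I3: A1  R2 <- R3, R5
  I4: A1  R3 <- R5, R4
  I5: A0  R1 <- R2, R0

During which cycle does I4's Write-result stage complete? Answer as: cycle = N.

c1: issue I1 (M0)
c2: I1 read-ops · issue I2 (A0)
c3: issue I3 (A1)
c7: I1 finished on M0
c8: I1→R3
c9: I2 read-ops
c10: I2 finished on A0
c11: I2→R5
c12: I3 read-ops
c14: I3 finished on A1
c15: I3→R2
c16: issue I4 (A1)
c17: I4 read-ops · issue I5 (A0)
c18: I5 read-ops
c19: I4 finished on A1 · I5 finished on A0
c20: I4→R3 · I5→R1

cycle = 20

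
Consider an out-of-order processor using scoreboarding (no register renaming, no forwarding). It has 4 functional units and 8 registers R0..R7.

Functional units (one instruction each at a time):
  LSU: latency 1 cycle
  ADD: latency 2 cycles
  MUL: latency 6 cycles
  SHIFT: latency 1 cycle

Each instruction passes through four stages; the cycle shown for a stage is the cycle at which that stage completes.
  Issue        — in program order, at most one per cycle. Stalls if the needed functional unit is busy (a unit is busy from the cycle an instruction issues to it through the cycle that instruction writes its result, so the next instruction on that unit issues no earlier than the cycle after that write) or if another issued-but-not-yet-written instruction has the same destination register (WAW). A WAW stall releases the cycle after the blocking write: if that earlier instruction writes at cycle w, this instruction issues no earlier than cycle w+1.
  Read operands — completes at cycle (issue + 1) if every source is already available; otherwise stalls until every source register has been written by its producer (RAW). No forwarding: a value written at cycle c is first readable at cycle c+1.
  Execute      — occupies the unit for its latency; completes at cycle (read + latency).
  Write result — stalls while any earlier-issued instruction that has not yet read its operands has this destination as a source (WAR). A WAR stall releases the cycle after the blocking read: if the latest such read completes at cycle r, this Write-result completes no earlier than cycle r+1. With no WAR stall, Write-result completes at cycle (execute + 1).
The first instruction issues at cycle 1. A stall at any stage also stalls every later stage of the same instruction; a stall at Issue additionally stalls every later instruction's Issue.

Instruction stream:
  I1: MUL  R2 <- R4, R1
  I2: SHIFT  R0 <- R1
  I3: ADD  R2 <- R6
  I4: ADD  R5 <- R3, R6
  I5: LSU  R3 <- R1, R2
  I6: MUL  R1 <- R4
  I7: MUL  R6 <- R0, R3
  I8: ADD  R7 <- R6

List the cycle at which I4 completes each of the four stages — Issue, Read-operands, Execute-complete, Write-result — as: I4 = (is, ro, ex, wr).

I1  is:1  ro:2  ex:8  wr:9
I2  is:2  ro:3  ex:4  wr:5
I3  is:10  ro:11  ex:13  wr:14  — WAW R2: wait I1 write@9
I4  is:15  ro:16  ex:18  wr:19  — struct: ADD busy until I3 writes@14
I5  is:16  ro:17  ex:18  wr:19
I6  is:17  ro:18  ex:24  wr:25
I7  is:26  ro:27  ex:33  wr:34  — struct: MUL busy until I6 writes@25
I8  is:27  ro:35  ex:37  wr:38  — RAW R6: wait I7 write@34

I4 = (15, 16, 18, 19)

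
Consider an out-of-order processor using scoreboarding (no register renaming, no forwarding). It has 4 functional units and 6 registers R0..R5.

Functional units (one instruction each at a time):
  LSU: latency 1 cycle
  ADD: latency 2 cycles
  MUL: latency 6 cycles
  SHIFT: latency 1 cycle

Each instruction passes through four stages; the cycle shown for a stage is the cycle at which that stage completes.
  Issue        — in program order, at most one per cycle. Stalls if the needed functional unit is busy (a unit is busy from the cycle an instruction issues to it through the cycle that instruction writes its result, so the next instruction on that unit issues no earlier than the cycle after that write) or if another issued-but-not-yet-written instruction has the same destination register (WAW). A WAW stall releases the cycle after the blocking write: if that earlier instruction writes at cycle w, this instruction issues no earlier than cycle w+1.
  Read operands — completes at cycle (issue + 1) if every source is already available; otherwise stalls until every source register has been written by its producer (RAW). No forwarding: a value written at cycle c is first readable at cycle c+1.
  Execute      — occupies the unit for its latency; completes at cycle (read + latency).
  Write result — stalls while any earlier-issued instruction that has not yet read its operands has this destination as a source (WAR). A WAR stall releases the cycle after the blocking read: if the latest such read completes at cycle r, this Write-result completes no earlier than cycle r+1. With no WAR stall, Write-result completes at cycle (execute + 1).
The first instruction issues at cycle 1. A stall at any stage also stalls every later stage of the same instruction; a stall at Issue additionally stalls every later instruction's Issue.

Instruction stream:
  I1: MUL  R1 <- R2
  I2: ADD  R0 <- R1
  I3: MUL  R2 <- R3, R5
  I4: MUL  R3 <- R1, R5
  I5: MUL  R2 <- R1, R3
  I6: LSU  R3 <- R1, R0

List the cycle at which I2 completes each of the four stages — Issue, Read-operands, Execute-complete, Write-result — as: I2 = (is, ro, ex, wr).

I2 = (2, 10, 12, 13)

1) issue 1, read 2, done 8, write 9
2) issue 2, read 10, done 12, write 13  <RAW R1: wait I1 write@9>
3) issue 10, read 11, done 17, write 18  <struct: MUL busy until I1 writes@9>
4) issue 19, read 20, done 26, write 27  <struct: MUL busy until I3 writes@18>
5) issue 28, read 29, done 35, write 36  <struct: MUL busy until I4 writes@27>
6) issue 29, read 30, done 31, write 32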